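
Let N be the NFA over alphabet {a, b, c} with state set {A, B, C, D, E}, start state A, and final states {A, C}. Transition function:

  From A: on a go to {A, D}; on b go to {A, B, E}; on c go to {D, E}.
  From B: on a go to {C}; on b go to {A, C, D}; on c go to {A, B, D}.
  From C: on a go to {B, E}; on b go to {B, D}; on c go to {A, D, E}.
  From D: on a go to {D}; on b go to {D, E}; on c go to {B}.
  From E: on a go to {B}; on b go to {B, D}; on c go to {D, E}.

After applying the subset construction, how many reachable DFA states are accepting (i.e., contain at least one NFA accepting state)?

Start state of the DFA: {A}.
{A} --a--> {A, D}  [new]
{A} --b--> {A, B, E}  [new]
{A} --c--> {D, E}  [new]
{A, D} --a--> {A, D}  [seen]
{A, D} --b--> {A, B, D, E}  [new]
{A, D} --c--> {B, D, E}  [new]
{A, B, E} --a--> {A, B, C, D}  [new]
{A, B, E} --b--> {A, B, C, D, E}  [new]
{A, B, E} --c--> {A, B, D, E}  [seen]
{D, E} --a--> {B, D}  [new]
{D, E} --b--> {B, D, E}  [seen]
{D, E} --c--> {B, D, E}  [seen]
{A, B, D, E} --a--> {A, B, C, D}  [seen]
{A, B, D, E} --b--> {A, B, C, D, E}  [seen]
{A, B, D, E} --c--> {A, B, D, E}  [seen]
{B, D, E} --a--> {B, C, D}  [new]
{B, D, E} --b--> {A, B, C, D, E}  [seen]
{B, D, E} --c--> {A, B, D, E}  [seen]
{A, B, C, D} --a--> {A, B, C, D, E}  [seen]
{A, B, C, D} --b--> {A, B, C, D, E}  [seen]
{A, B, C, D} --c--> {A, B, D, E}  [seen]
{A, B, C, D, E} --a--> {A, B, C, D, E}  [seen]
{A, B, C, D, E} --b--> {A, B, C, D, E}  [seen]
{A, B, C, D, E} --c--> {A, B, D, E}  [seen]
{B, D} --a--> {C, D}  [new]
{B, D} --b--> {A, C, D, E}  [new]
{B, D} --c--> {A, B, D}  [new]
{B, C, D} --a--> {B, C, D, E}  [new]
{B, C, D} --b--> {A, B, C, D, E}  [seen]
{B, C, D} --c--> {A, B, D, E}  [seen]
{C, D} --a--> {B, D, E}  [seen]
{C, D} --b--> {B, D, E}  [seen]
{C, D} --c--> {A, B, D, E}  [seen]
{A, C, D, E} --a--> {A, B, D, E}  [seen]
{A, C, D, E} --b--> {A, B, D, E}  [seen]
{A, C, D, E} --c--> {A, B, D, E}  [seen]
{A, B, D} --a--> {A, C, D}  [new]
{A, B, D} --b--> {A, B, C, D, E}  [seen]
{A, B, D} --c--> {A, B, D, E}  [seen]
{B, C, D, E} --a--> {B, C, D, E}  [seen]
{B, C, D, E} --b--> {A, B, C, D, E}  [seen]
{B, C, D, E} --c--> {A, B, D, E}  [seen]
{A, C, D} --a--> {A, B, D, E}  [seen]
{A, C, D} --b--> {A, B, D, E}  [seen]
{A, C, D} --c--> {A, B, D, E}  [seen]
Reachable DFA states: {A}, {A, D}, {A, B, E}, {D, E}, {A, B, D, E}, {B, D, E}, {A, B, C, D}, {A, B, C, D, E}, {B, D}, {B, C, D}, {C, D}, {A, C, D, E}, {A, B, D}, {B, C, D, E}, {A, C, D}.
Accepting DFA states (contain an NFA accepting state): {A}, {A, D}, {A, B, E}, {A, B, D, E}, {A, B, C, D}, {A, B, C, D, E}, {B, C, D}, {C, D}, {A, C, D, E}, {A, B, D}, {B, C, D, E}, {A, C, D}.

12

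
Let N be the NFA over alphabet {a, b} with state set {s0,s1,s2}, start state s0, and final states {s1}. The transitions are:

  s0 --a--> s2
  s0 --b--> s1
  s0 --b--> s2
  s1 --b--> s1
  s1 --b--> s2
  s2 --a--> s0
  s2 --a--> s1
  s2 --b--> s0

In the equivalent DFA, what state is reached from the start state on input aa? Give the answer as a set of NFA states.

Start: {s0}.
δ(s0,a) = {s2}.
Union: {s2}.
After a: {s2}.
δ(s2,a) = {s0,s1}.
Union: {s0,s1}.
After a: {s0,s1}.

{s0,s1}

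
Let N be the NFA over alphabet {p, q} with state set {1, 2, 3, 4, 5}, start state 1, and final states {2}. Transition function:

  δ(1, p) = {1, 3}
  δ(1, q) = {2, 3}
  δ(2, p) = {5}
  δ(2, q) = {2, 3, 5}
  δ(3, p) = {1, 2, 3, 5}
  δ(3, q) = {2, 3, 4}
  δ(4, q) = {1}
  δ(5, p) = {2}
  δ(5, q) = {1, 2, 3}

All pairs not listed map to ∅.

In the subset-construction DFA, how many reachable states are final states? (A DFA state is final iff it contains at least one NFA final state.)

Start state of the DFA: {1}.
{1} --p--> {1, 3}  [new]
{1} --q--> {2, 3}  [new]
{1, 3} --p--> {1, 2, 3, 5}  [new]
{1, 3} --q--> {2, 3, 4}  [new]
{2, 3} --p--> {1, 2, 3, 5}  [seen]
{2, 3} --q--> {2, 3, 4, 5}  [new]
{1, 2, 3, 5} --p--> {1, 2, 3, 5}  [seen]
{1, 2, 3, 5} --q--> {1, 2, 3, 4, 5}  [new]
{2, 3, 4} --p--> {1, 2, 3, 5}  [seen]
{2, 3, 4} --q--> {1, 2, 3, 4, 5}  [seen]
{2, 3, 4, 5} --p--> {1, 2, 3, 5}  [seen]
{2, 3, 4, 5} --q--> {1, 2, 3, 4, 5}  [seen]
{1, 2, 3, 4, 5} --p--> {1, 2, 3, 5}  [seen]
{1, 2, 3, 4, 5} --q--> {1, 2, 3, 4, 5}  [seen]
Reachable DFA states: {1}, {1, 3}, {2, 3}, {1, 2, 3, 5}, {2, 3, 4}, {2, 3, 4, 5}, {1, 2, 3, 4, 5}.
Accepting DFA states (contain an NFA accepting state): {2, 3}, {1, 2, 3, 5}, {2, 3, 4}, {2, 3, 4, 5}, {1, 2, 3, 4, 5}.

5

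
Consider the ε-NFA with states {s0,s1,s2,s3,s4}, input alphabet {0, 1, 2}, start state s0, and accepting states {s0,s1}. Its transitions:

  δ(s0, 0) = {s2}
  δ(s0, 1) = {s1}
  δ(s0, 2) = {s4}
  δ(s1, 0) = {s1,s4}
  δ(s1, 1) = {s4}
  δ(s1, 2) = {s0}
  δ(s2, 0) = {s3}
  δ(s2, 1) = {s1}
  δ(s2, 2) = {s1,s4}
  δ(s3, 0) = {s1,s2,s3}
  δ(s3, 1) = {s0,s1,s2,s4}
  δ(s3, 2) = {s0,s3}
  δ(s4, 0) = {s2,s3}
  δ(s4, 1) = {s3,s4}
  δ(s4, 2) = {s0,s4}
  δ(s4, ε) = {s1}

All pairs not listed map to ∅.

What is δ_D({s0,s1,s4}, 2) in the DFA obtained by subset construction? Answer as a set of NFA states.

{s0,s1,s4}

δ(s0,2) = {s4}; δ(s1,2) = {s0}; δ(s4,2) = {s0,s4}.
Union: {s0,s4}.
ε-closure gives {s0,s1,s4}.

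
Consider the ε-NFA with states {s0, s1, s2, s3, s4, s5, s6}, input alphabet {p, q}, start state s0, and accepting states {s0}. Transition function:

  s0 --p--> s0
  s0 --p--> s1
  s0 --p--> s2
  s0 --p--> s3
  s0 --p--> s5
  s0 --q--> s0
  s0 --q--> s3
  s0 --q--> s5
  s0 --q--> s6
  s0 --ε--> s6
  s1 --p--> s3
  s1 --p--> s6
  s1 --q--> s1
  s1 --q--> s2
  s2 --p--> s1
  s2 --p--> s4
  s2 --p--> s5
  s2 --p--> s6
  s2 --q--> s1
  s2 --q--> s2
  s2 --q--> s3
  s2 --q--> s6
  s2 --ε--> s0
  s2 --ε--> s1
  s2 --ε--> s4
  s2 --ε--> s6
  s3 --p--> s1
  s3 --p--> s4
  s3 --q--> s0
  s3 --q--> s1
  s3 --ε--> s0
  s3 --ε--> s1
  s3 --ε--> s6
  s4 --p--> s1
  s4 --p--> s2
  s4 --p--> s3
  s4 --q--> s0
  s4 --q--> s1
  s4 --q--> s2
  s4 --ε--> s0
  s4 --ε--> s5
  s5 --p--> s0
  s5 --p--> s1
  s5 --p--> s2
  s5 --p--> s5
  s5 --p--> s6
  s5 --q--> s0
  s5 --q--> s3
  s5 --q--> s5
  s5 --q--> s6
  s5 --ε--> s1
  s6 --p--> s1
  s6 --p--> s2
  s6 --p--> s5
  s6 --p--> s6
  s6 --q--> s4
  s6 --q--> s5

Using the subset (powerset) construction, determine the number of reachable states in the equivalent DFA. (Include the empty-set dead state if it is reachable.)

Start state of the DFA: {s0, s6} (ε-closure of the NFA start).
{s0, s6} --p--> {s0, s1, s2, s3, s4, s5, s6}  [new]
{s0, s6} --q--> {s0, s1, s3, s4, s5, s6}  [new]
{s0, s1, s2, s3, s4, s5, s6} --p--> {s0, s1, s2, s3, s4, s5, s6}  [seen]
{s0, s1, s2, s3, s4, s5, s6} --q--> {s0, s1, s2, s3, s4, s5, s6}  [seen]
{s0, s1, s3, s4, s5, s6} --p--> {s0, s1, s2, s3, s4, s5, s6}  [seen]
{s0, s1, s3, s4, s5, s6} --q--> {s0, s1, s2, s3, s4, s5, s6}  [seen]
Reachable DFA states: {s0, s6}, {s0, s1, s2, s3, s4, s5, s6}, {s0, s1, s3, s4, s5, s6}.

3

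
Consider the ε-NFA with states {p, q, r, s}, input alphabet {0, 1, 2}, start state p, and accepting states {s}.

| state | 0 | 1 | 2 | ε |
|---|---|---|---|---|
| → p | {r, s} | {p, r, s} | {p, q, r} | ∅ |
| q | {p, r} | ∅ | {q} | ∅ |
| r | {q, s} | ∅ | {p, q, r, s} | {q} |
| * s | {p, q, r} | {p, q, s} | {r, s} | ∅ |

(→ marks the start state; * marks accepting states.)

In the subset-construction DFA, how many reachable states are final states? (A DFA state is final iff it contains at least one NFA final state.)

3

Start state of the DFA: {p} (ε-closure of the NFA start).
{p} --0--> {q, r, s}  [new]
{p} --1--> {p, q, r, s}  [new]
{p} --2--> {p, q, r}  [new]
{q, r, s} --0--> {p, q, r, s}  [seen]
{q, r, s} --1--> {p, q, s}  [new]
{q, r, s} --2--> {p, q, r, s}  [seen]
{p, q, r, s} --0--> {p, q, r, s}  [seen]
{p, q, r, s} --1--> {p, q, r, s}  [seen]
{p, q, r, s} --2--> {p, q, r, s}  [seen]
{p, q, r} --0--> {p, q, r, s}  [seen]
{p, q, r} --1--> {p, q, r, s}  [seen]
{p, q, r} --2--> {p, q, r, s}  [seen]
{p, q, s} --0--> {p, q, r, s}  [seen]
{p, q, s} --1--> {p, q, r, s}  [seen]
{p, q, s} --2--> {p, q, r, s}  [seen]
Reachable DFA states: {p}, {q, r, s}, {p, q, r, s}, {p, q, r}, {p, q, s}.
Accepting DFA states (contain an NFA accepting state): {q, r, s}, {p, q, r, s}, {p, q, s}.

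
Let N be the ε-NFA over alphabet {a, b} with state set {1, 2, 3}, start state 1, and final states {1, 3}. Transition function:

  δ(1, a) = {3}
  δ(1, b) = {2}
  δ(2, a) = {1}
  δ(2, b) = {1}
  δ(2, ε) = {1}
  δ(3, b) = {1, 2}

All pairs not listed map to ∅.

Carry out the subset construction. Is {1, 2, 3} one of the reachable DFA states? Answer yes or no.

no

Start state of the DFA: {1} (ε-closure of the NFA start).
{1} --a--> {3}  [new]
{1} --b--> {1, 2}  [new]
{3} --a--> ∅  [new]
{3} --b--> {1, 2}  [seen]
{1, 2} --a--> {1, 3}  [new]
{1, 2} --b--> {1, 2}  [seen]
∅ --a--> ∅  [seen]
∅ --b--> ∅  [seen]
{1, 3} --a--> {3}  [seen]
{1, 3} --b--> {1, 2}  [seen]
Reachable DFA states: {1}, {3}, {1, 2}, ∅, {1, 3}.
{1, 2, 3} is not among them.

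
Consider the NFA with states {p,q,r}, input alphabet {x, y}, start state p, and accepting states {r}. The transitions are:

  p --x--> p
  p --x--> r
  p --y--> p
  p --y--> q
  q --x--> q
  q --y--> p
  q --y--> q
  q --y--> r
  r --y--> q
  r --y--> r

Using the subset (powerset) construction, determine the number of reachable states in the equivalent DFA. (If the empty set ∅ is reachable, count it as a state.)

Start state of the DFA: {p}.
{p} --x--> {p,r}  [new]
{p} --y--> {p,q}  [new]
{p,r} --x--> {p,r}  [seen]
{p,r} --y--> {p,q,r}  [new]
{p,q} --x--> {p,q,r}  [seen]
{p,q} --y--> {p,q,r}  [seen]
{p,q,r} --x--> {p,q,r}  [seen]
{p,q,r} --y--> {p,q,r}  [seen]
Reachable DFA states: {p}, {p,r}, {p,q}, {p,q,r}.

4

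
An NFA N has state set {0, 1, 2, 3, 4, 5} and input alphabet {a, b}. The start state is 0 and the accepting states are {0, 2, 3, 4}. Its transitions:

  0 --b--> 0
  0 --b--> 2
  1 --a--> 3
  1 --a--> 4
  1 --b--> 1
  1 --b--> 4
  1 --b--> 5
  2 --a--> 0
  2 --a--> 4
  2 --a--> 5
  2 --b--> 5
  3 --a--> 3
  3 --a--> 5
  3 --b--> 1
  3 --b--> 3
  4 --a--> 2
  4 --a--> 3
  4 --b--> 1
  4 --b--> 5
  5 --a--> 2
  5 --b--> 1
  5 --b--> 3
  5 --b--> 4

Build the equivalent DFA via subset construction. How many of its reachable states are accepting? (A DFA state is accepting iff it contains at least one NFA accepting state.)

13

Start state of the DFA: {0}.
{0} --a--> ∅  [new]
{0} --b--> {0, 2}  [new]
∅ --a--> ∅  [seen]
∅ --b--> ∅  [seen]
{0, 2} --a--> {0, 4, 5}  [new]
{0, 2} --b--> {0, 2, 5}  [new]
{0, 4, 5} --a--> {2, 3}  [new]
{0, 4, 5} --b--> {0, 1, 2, 3, 4, 5}  [new]
{0, 2, 5} --a--> {0, 2, 4, 5}  [new]
{0, 2, 5} --b--> {0, 1, 2, 3, 4, 5}  [seen]
{2, 3} --a--> {0, 3, 4, 5}  [new]
{2, 3} --b--> {1, 3, 5}  [new]
{0, 1, 2, 3, 4, 5} --a--> {0, 2, 3, 4, 5}  [new]
{0, 1, 2, 3, 4, 5} --b--> {0, 1, 2, 3, 4, 5}  [seen]
{0, 2, 4, 5} --a--> {0, 2, 3, 4, 5}  [seen]
{0, 2, 4, 5} --b--> {0, 1, 2, 3, 4, 5}  [seen]
{0, 3, 4, 5} --a--> {2, 3, 5}  [new]
{0, 3, 4, 5} --b--> {0, 1, 2, 3, 4, 5}  [seen]
{1, 3, 5} --a--> {2, 3, 4, 5}  [new]
{1, 3, 5} --b--> {1, 3, 4, 5}  [new]
{0, 2, 3, 4, 5} --a--> {0, 2, 3, 4, 5}  [seen]
{0, 2, 3, 4, 5} --b--> {0, 1, 2, 3, 4, 5}  [seen]
{2, 3, 5} --a--> {0, 2, 3, 4, 5}  [seen]
{2, 3, 5} --b--> {1, 3, 4, 5}  [seen]
{2, 3, 4, 5} --a--> {0, 2, 3, 4, 5}  [seen]
{2, 3, 4, 5} --b--> {1, 3, 4, 5}  [seen]
{1, 3, 4, 5} --a--> {2, 3, 4, 5}  [seen]
{1, 3, 4, 5} --b--> {1, 3, 4, 5}  [seen]
Reachable DFA states: {0}, ∅, {0, 2}, {0, 4, 5}, {0, 2, 5}, {2, 3}, {0, 1, 2, 3, 4, 5}, {0, 2, 4, 5}, {0, 3, 4, 5}, {1, 3, 5}, {0, 2, 3, 4, 5}, {2, 3, 5}, {2, 3, 4, 5}, {1, 3, 4, 5}.
Accepting DFA states (contain an NFA accepting state): {0}, {0, 2}, {0, 4, 5}, {0, 2, 5}, {2, 3}, {0, 1, 2, 3, 4, 5}, {0, 2, 4, 5}, {0, 3, 4, 5}, {1, 3, 5}, {0, 2, 3, 4, 5}, {2, 3, 5}, {2, 3, 4, 5}, {1, 3, 4, 5}.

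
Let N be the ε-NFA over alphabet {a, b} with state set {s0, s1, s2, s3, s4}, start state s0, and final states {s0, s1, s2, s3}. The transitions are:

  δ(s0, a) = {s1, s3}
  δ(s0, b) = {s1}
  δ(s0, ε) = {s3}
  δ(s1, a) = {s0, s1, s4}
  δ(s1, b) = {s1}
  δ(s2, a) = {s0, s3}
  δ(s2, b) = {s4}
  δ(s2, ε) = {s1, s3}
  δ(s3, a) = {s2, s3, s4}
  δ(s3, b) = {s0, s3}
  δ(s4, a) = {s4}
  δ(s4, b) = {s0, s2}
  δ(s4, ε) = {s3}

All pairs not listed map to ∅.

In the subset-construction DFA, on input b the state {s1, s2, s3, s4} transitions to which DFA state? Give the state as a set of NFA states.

δ(s1,b) = {s1}; δ(s2,b) = {s4}; δ(s3,b) = {s0, s3}; δ(s4,b) = {s0, s2}.
Union: {s0, s1, s2, s3, s4}.

{s0, s1, s2, s3, s4}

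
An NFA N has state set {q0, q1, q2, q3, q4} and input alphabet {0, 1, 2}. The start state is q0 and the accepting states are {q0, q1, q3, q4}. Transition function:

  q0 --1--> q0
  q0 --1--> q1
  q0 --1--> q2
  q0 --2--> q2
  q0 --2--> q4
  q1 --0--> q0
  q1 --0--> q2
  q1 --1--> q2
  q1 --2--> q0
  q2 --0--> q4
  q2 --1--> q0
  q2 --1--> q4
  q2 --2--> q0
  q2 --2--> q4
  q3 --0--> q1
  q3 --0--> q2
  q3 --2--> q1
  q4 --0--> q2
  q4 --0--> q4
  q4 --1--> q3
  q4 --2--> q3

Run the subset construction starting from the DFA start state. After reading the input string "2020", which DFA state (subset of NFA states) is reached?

{q1, q2, q4}

Start: {q0}.
δ(q0,2) = {q2, q4}.
Union: {q2, q4}.
After 2: {q2, q4}.
δ(q2,0) = {q4}; δ(q4,0) = {q2, q4}.
Union: {q2, q4}.
After 0: {q2, q4}.
δ(q2,2) = {q0, q4}; δ(q4,2) = {q3}.
Union: {q0, q3, q4}.
After 2: {q0, q3, q4}.
δ(q0,0) = ∅; δ(q3,0) = {q1, q2}; δ(q4,0) = {q2, q4}.
Union: {q1, q2, q4}.
After 0: {q1, q2, q4}.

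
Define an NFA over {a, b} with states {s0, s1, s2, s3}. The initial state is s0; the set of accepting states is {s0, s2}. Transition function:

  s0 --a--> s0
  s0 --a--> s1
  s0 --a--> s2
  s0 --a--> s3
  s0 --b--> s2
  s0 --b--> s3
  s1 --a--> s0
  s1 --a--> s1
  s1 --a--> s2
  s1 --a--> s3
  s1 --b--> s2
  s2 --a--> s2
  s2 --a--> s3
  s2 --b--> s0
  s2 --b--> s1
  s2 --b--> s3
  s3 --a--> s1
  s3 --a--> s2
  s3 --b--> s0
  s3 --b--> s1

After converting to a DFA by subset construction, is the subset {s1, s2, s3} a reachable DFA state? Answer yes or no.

yes

Start state of the DFA: {s0}.
{s0} --a--> {s0, s1, s2, s3}  [new]
{s0} --b--> {s2, s3}  [new]
{s0, s1, s2, s3} --a--> {s0, s1, s2, s3}  [seen]
{s0, s1, s2, s3} --b--> {s0, s1, s2, s3}  [seen]
{s2, s3} --a--> {s1, s2, s3}  [new]
{s2, s3} --b--> {s0, s1, s3}  [new]
{s1, s2, s3} --a--> {s0, s1, s2, s3}  [seen]
{s1, s2, s3} --b--> {s0, s1, s2, s3}  [seen]
{s0, s1, s3} --a--> {s0, s1, s2, s3}  [seen]
{s0, s1, s3} --b--> {s0, s1, s2, s3}  [seen]
Reachable DFA states: {s0}, {s0, s1, s2, s3}, {s2, s3}, {s1, s2, s3}, {s0, s1, s3}.
{s1, s2, s3} is among them.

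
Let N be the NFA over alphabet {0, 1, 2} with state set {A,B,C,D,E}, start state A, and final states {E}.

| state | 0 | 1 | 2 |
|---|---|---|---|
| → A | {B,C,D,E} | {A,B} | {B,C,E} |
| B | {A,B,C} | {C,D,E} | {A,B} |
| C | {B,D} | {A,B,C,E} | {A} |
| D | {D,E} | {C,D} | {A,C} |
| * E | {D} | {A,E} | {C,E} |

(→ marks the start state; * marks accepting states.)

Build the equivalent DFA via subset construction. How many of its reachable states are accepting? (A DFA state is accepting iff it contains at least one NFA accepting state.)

Start state of the DFA: {A}.
{A} --0--> {B,C,D,E}  [new]
{A} --1--> {A,B}  [new]
{A} --2--> {B,C,E}  [new]
{B,C,D,E} --0--> {A,B,C,D,E}  [new]
{B,C,D,E} --1--> {A,B,C,D,E}  [seen]
{B,C,D,E} --2--> {A,B,C,E}  [new]
{A,B} --0--> {A,B,C,D,E}  [seen]
{A,B} --1--> {A,B,C,D,E}  [seen]
{A,B} --2--> {A,B,C,E}  [seen]
{B,C,E} --0--> {A,B,C,D}  [new]
{B,C,E} --1--> {A,B,C,D,E}  [seen]
{B,C,E} --2--> {A,B,C,E}  [seen]
{A,B,C,D,E} --0--> {A,B,C,D,E}  [seen]
{A,B,C,D,E} --1--> {A,B,C,D,E}  [seen]
{A,B,C,D,E} --2--> {A,B,C,E}  [seen]
{A,B,C,E} --0--> {A,B,C,D,E}  [seen]
{A,B,C,E} --1--> {A,B,C,D,E}  [seen]
{A,B,C,E} --2--> {A,B,C,E}  [seen]
{A,B,C,D} --0--> {A,B,C,D,E}  [seen]
{A,B,C,D} --1--> {A,B,C,D,E}  [seen]
{A,B,C,D} --2--> {A,B,C,E}  [seen]
Reachable DFA states: {A}, {B,C,D,E}, {A,B}, {B,C,E}, {A,B,C,D,E}, {A,B,C,E}, {A,B,C,D}.
Accepting DFA states (contain an NFA accepting state): {B,C,D,E}, {B,C,E}, {A,B,C,D,E}, {A,B,C,E}.

4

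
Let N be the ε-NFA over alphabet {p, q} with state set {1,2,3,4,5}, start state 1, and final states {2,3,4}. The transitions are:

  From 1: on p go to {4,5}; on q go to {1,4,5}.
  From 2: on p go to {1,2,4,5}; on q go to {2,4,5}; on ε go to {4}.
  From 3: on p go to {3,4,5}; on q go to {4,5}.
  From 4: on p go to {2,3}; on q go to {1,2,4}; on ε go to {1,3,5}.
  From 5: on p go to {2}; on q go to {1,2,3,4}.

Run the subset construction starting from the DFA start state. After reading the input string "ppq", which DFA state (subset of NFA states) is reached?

{1,2,3,4,5}

Start: {1}.
δ(1,p) = {4,5}.
Union: {4,5}.
ε-closure gives {1,3,4,5}.
After p: {1,3,4,5}.
δ(1,p) = {4,5}; δ(3,p) = {3,4,5}; δ(4,p) = {2,3}; δ(5,p) = {2}.
Union: {2,3,4,5}.
ε-closure gives {1,2,3,4,5}.
After p: {1,2,3,4,5}.
δ(1,q) = {1,4,5}; δ(2,q) = {2,4,5}; δ(3,q) = {4,5}; δ(4,q) = {1,2,4}; δ(5,q) = {1,2,3,4}.
Union: {1,2,3,4,5}.
After q: {1,2,3,4,5}.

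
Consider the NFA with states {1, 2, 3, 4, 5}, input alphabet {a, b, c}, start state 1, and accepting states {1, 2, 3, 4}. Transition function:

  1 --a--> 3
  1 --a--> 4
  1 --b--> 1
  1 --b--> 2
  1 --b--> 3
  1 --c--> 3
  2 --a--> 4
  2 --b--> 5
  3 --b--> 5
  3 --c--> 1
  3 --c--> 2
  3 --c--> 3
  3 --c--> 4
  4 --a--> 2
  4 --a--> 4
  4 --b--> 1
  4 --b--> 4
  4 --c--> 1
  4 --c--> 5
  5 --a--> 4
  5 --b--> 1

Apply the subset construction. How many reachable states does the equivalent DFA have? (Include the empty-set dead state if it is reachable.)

16

Start state of the DFA: {1}.
{1} --a--> {3, 4}  [new]
{1} --b--> {1, 2, 3}  [new]
{1} --c--> {3}  [new]
{3, 4} --a--> {2, 4}  [new]
{3, 4} --b--> {1, 4, 5}  [new]
{3, 4} --c--> {1, 2, 3, 4, 5}  [new]
{1, 2, 3} --a--> {3, 4}  [seen]
{1, 2, 3} --b--> {1, 2, 3, 5}  [new]
{1, 2, 3} --c--> {1, 2, 3, 4}  [new]
{3} --a--> ∅  [new]
{3} --b--> {5}  [new]
{3} --c--> {1, 2, 3, 4}  [seen]
{2, 4} --a--> {2, 4}  [seen]
{2, 4} --b--> {1, 4, 5}  [seen]
{2, 4} --c--> {1, 5}  [new]
{1, 4, 5} --a--> {2, 3, 4}  [new]
{1, 4, 5} --b--> {1, 2, 3, 4}  [seen]
{1, 4, 5} --c--> {1, 3, 5}  [new]
{1, 2, 3, 4, 5} --a--> {2, 3, 4}  [seen]
{1, 2, 3, 4, 5} --b--> {1, 2, 3, 4, 5}  [seen]
{1, 2, 3, 4, 5} --c--> {1, 2, 3, 4, 5}  [seen]
{1, 2, 3, 5} --a--> {3, 4}  [seen]
{1, 2, 3, 5} --b--> {1, 2, 3, 5}  [seen]
{1, 2, 3, 5} --c--> {1, 2, 3, 4}  [seen]
{1, 2, 3, 4} --a--> {2, 3, 4}  [seen]
{1, 2, 3, 4} --b--> {1, 2, 3, 4, 5}  [seen]
{1, 2, 3, 4} --c--> {1, 2, 3, 4, 5}  [seen]
∅ --a--> ∅  [seen]
∅ --b--> ∅  [seen]
∅ --c--> ∅  [seen]
{5} --a--> {4}  [new]
{5} --b--> {1}  [seen]
{5} --c--> ∅  [seen]
{1, 5} --a--> {3, 4}  [seen]
{1, 5} --b--> {1, 2, 3}  [seen]
{1, 5} --c--> {3}  [seen]
{2, 3, 4} --a--> {2, 4}  [seen]
{2, 3, 4} --b--> {1, 4, 5}  [seen]
{2, 3, 4} --c--> {1, 2, 3, 4, 5}  [seen]
{1, 3, 5} --a--> {3, 4}  [seen]
{1, 3, 5} --b--> {1, 2, 3, 5}  [seen]
{1, 3, 5} --c--> {1, 2, 3, 4}  [seen]
{4} --a--> {2, 4}  [seen]
{4} --b--> {1, 4}  [new]
{4} --c--> {1, 5}  [seen]
{1, 4} --a--> {2, 3, 4}  [seen]
{1, 4} --b--> {1, 2, 3, 4}  [seen]
{1, 4} --c--> {1, 3, 5}  [seen]
Reachable DFA states: {1}, {3, 4}, {1, 2, 3}, {3}, {2, 4}, {1, 4, 5}, {1, 2, 3, 4, 5}, {1, 2, 3, 5}, {1, 2, 3, 4}, ∅, {5}, {1, 5}, {2, 3, 4}, {1, 3, 5}, {4}, {1, 4}.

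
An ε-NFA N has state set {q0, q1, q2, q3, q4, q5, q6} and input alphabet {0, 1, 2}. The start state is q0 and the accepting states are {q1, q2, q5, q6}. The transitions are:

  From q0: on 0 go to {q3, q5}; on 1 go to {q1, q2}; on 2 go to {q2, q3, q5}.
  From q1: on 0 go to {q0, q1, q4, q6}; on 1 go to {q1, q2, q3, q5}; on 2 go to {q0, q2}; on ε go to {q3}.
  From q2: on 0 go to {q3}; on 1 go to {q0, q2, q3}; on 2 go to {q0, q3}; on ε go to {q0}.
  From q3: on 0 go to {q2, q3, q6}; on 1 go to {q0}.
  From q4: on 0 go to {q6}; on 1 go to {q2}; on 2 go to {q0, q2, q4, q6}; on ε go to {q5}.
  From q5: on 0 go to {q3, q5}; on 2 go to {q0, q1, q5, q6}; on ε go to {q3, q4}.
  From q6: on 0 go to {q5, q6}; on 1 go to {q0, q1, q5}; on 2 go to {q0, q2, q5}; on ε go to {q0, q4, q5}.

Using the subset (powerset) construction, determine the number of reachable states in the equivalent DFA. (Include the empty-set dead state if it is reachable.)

8

Start state of the DFA: {q0} (ε-closure of the NFA start).
{q0} --0--> {q3, q4, q5}  [new]
{q0} --1--> {q0, q1, q2, q3}  [new]
{q0} --2--> {q0, q2, q3, q4, q5}  [new]
{q3, q4, q5} --0--> {q0, q2, q3, q4, q5, q6}  [new]
{q3, q4, q5} --1--> {q0, q2}  [new]
{q3, q4, q5} --2--> {q0, q1, q2, q3, q4, q5, q6}  [new]
{q0, q1, q2, q3} --0--> {q0, q1, q2, q3, q4, q5, q6}  [seen]
{q0, q1, q2, q3} --1--> {q0, q1, q2, q3, q4, q5}  [new]
{q0, q1, q2, q3} --2--> {q0, q2, q3, q4, q5}  [seen]
{q0, q2, q3, q4, q5} --0--> {q0, q2, q3, q4, q5, q6}  [seen]
{q0, q2, q3, q4, q5} --1--> {q0, q1, q2, q3}  [seen]
{q0, q2, q3, q4, q5} --2--> {q0, q1, q2, q3, q4, q5, q6}  [seen]
{q0, q2, q3, q4, q5, q6} --0--> {q0, q2, q3, q4, q5, q6}  [seen]
{q0, q2, q3, q4, q5, q6} --1--> {q0, q1, q2, q3, q4, q5}  [seen]
{q0, q2, q3, q4, q5, q6} --2--> {q0, q1, q2, q3, q4, q5, q6}  [seen]
{q0, q2} --0--> {q3, q4, q5}  [seen]
{q0, q2} --1--> {q0, q1, q2, q3}  [seen]
{q0, q2} --2--> {q0, q2, q3, q4, q5}  [seen]
{q0, q1, q2, q3, q4, q5, q6} --0--> {q0, q1, q2, q3, q4, q5, q6}  [seen]
{q0, q1, q2, q3, q4, q5, q6} --1--> {q0, q1, q2, q3, q4, q5}  [seen]
{q0, q1, q2, q3, q4, q5, q6} --2--> {q0, q1, q2, q3, q4, q5, q6}  [seen]
{q0, q1, q2, q3, q4, q5} --0--> {q0, q1, q2, q3, q4, q5, q6}  [seen]
{q0, q1, q2, q3, q4, q5} --1--> {q0, q1, q2, q3, q4, q5}  [seen]
{q0, q1, q2, q3, q4, q5} --2--> {q0, q1, q2, q3, q4, q5, q6}  [seen]
Reachable DFA states: {q0}, {q3, q4, q5}, {q0, q1, q2, q3}, {q0, q2, q3, q4, q5}, {q0, q2, q3, q4, q5, q6}, {q0, q2}, {q0, q1, q2, q3, q4, q5, q6}, {q0, q1, q2, q3, q4, q5}.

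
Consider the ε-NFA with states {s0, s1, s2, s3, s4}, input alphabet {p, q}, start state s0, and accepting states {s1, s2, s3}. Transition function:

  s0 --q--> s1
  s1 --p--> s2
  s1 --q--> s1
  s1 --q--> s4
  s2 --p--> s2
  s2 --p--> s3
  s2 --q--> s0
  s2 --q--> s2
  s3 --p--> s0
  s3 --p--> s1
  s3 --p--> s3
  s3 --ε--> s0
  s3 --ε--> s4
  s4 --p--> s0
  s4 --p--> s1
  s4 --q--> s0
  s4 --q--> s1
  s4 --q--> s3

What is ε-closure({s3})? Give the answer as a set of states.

{s0, s3, s4}

Begin with {s3}.
s3 →ε {s0, s4}; add s0, s4.
ε-closure = {s0, s3, s4}.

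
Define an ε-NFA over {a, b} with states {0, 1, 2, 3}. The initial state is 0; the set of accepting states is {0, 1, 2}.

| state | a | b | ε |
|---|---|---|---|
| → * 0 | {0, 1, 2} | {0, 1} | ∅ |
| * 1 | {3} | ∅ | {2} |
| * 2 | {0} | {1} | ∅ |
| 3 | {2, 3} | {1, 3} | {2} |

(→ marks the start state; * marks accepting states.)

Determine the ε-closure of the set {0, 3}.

Begin with {0, 3}.
3 →ε {2}; add 2.
ε-closure = {0, 2, 3}.

{0, 2, 3}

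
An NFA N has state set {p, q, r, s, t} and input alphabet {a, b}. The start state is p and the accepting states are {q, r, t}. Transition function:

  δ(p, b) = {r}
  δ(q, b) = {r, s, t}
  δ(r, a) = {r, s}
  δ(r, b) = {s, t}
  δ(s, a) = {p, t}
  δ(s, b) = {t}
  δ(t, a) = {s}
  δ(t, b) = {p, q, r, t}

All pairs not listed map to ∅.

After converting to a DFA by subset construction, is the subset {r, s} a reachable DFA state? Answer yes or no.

Start state of the DFA: {p}.
{p} --a--> ∅  [new]
{p} --b--> {r}  [new]
∅ --a--> ∅  [seen]
∅ --b--> ∅  [seen]
{r} --a--> {r, s}  [new]
{r} --b--> {s, t}  [new]
{r, s} --a--> {p, r, s, t}  [new]
{r, s} --b--> {s, t}  [seen]
{s, t} --a--> {p, s, t}  [new]
{s, t} --b--> {p, q, r, t}  [new]
{p, r, s, t} --a--> {p, r, s, t}  [seen]
{p, r, s, t} --b--> {p, q, r, s, t}  [new]
{p, s, t} --a--> {p, s, t}  [seen]
{p, s, t} --b--> {p, q, r, t}  [seen]
{p, q, r, t} --a--> {r, s}  [seen]
{p, q, r, t} --b--> {p, q, r, s, t}  [seen]
{p, q, r, s, t} --a--> {p, r, s, t}  [seen]
{p, q, r, s, t} --b--> {p, q, r, s, t}  [seen]
Reachable DFA states: {p}, ∅, {r}, {r, s}, {s, t}, {p, r, s, t}, {p, s, t}, {p, q, r, t}, {p, q, r, s, t}.
{r, s} is among them.

yes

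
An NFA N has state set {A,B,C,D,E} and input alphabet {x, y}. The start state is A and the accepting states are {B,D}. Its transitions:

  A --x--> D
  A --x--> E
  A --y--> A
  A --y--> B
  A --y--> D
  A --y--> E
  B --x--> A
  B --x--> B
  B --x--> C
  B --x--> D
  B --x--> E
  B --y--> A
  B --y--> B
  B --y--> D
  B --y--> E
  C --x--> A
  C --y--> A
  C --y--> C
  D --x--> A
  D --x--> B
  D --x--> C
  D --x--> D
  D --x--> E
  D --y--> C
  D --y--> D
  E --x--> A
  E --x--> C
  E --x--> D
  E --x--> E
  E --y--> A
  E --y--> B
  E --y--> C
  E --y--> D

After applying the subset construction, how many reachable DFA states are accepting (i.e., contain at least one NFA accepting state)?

4

Start state of the DFA: {A}.
{A} --x--> {D,E}  [new]
{A} --y--> {A,B,D,E}  [new]
{D,E} --x--> {A,B,C,D,E}  [new]
{D,E} --y--> {A,B,C,D}  [new]
{A,B,D,E} --x--> {A,B,C,D,E}  [seen]
{A,B,D,E} --y--> {A,B,C,D,E}  [seen]
{A,B,C,D,E} --x--> {A,B,C,D,E}  [seen]
{A,B,C,D,E} --y--> {A,B,C,D,E}  [seen]
{A,B,C,D} --x--> {A,B,C,D,E}  [seen]
{A,B,C,D} --y--> {A,B,C,D,E}  [seen]
Reachable DFA states: {A}, {D,E}, {A,B,D,E}, {A,B,C,D,E}, {A,B,C,D}.
Accepting DFA states (contain an NFA accepting state): {D,E}, {A,B,D,E}, {A,B,C,D,E}, {A,B,C,D}.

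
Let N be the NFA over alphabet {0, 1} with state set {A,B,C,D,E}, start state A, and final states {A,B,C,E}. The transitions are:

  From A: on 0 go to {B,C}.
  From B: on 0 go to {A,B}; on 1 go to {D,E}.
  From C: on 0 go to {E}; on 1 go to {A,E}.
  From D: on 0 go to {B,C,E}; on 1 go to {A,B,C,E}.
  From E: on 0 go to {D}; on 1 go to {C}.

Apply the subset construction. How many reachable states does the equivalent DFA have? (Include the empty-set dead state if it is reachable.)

Start state of the DFA: {A}.
{A} --0--> {B,C}  [new]
{A} --1--> ∅  [new]
{B,C} --0--> {A,B,E}  [new]
{B,C} --1--> {A,D,E}  [new]
∅ --0--> ∅  [seen]
∅ --1--> ∅  [seen]
{A,B,E} --0--> {A,B,C,D}  [new]
{A,B,E} --1--> {C,D,E}  [new]
{A,D,E} --0--> {B,C,D,E}  [new]
{A,D,E} --1--> {A,B,C,E}  [new]
{A,B,C,D} --0--> {A,B,C,E}  [seen]
{A,B,C,D} --1--> {A,B,C,D,E}  [new]
{C,D,E} --0--> {B,C,D,E}  [seen]
{C,D,E} --1--> {A,B,C,E}  [seen]
{B,C,D,E} --0--> {A,B,C,D,E}  [seen]
{B,C,D,E} --1--> {A,B,C,D,E}  [seen]
{A,B,C,E} --0--> {A,B,C,D,E}  [seen]
{A,B,C,E} --1--> {A,C,D,E}  [new]
{A,B,C,D,E} --0--> {A,B,C,D,E}  [seen]
{A,B,C,D,E} --1--> {A,B,C,D,E}  [seen]
{A,C,D,E} --0--> {B,C,D,E}  [seen]
{A,C,D,E} --1--> {A,B,C,E}  [seen]
Reachable DFA states: {A}, {B,C}, ∅, {A,B,E}, {A,D,E}, {A,B,C,D}, {C,D,E}, {B,C,D,E}, {A,B,C,E}, {A,B,C,D,E}, {A,C,D,E}.

11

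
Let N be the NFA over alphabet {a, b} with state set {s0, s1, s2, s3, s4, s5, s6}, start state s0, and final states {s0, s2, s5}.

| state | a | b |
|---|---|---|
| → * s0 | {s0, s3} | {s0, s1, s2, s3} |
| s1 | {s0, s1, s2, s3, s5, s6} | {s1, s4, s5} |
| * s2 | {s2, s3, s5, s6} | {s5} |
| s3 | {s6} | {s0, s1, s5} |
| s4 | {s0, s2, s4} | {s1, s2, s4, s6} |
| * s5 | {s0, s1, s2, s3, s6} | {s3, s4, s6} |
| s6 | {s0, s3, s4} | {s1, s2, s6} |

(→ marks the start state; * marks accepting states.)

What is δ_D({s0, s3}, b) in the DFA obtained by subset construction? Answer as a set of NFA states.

{s0, s1, s2, s3, s5}

δ(s0,b) = {s0, s1, s2, s3}; δ(s3,b) = {s0, s1, s5}.
Union: {s0, s1, s2, s3, s5}.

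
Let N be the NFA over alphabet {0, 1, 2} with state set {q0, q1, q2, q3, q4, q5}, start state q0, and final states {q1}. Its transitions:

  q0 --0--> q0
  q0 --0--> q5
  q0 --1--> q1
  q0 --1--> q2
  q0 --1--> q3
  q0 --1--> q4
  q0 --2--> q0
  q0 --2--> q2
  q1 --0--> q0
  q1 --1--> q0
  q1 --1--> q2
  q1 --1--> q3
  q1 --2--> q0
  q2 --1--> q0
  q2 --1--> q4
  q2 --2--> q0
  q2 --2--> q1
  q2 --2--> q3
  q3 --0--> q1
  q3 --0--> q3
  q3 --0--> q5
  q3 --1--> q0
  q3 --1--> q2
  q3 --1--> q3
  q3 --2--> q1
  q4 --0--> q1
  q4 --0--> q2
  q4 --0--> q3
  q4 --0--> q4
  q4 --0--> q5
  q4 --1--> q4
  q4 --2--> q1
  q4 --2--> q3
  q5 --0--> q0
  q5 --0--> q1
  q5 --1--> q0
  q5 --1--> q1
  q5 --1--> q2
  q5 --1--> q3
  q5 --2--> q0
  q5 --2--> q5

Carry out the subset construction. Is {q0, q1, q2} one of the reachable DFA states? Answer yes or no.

Start state of the DFA: {q0}.
{q0} --0--> {q0, q5}  [new]
{q0} --1--> {q1, q2, q3, q4}  [new]
{q0} --2--> {q0, q2}  [new]
{q0, q5} --0--> {q0, q1, q5}  [new]
{q0, q5} --1--> {q0, q1, q2, q3, q4}  [new]
{q0, q5} --2--> {q0, q2, q5}  [new]
{q1, q2, q3, q4} --0--> {q0, q1, q2, q3, q4, q5}  [new]
{q1, q2, q3, q4} --1--> {q0, q2, q3, q4}  [new]
{q1, q2, q3, q4} --2--> {q0, q1, q3}  [new]
{q0, q2} --0--> {q0, q5}  [seen]
{q0, q2} --1--> {q0, q1, q2, q3, q4}  [seen]
{q0, q2} --2--> {q0, q1, q2, q3}  [new]
{q0, q1, q5} --0--> {q0, q1, q5}  [seen]
{q0, q1, q5} --1--> {q0, q1, q2, q3, q4}  [seen]
{q0, q1, q5} --2--> {q0, q2, q5}  [seen]
{q0, q1, q2, q3, q4} --0--> {q0, q1, q2, q3, q4, q5}  [seen]
{q0, q1, q2, q3, q4} --1--> {q0, q1, q2, q3, q4}  [seen]
{q0, q1, q2, q3, q4} --2--> {q0, q1, q2, q3}  [seen]
{q0, q2, q5} --0--> {q0, q1, q5}  [seen]
{q0, q2, q5} --1--> {q0, q1, q2, q3, q4}  [seen]
{q0, q2, q5} --2--> {q0, q1, q2, q3, q5}  [new]
{q0, q1, q2, q3, q4, q5} --0--> {q0, q1, q2, q3, q4, q5}  [seen]
{q0, q1, q2, q3, q4, q5} --1--> {q0, q1, q2, q3, q4}  [seen]
{q0, q1, q2, q3, q4, q5} --2--> {q0, q1, q2, q3, q5}  [seen]
{q0, q2, q3, q4} --0--> {q0, q1, q2, q3, q4, q5}  [seen]
{q0, q2, q3, q4} --1--> {q0, q1, q2, q3, q4}  [seen]
{q0, q2, q3, q4} --2--> {q0, q1, q2, q3}  [seen]
{q0, q1, q3} --0--> {q0, q1, q3, q5}  [new]
{q0, q1, q3} --1--> {q0, q1, q2, q3, q4}  [seen]
{q0, q1, q3} --2--> {q0, q1, q2}  [new]
{q0, q1, q2, q3} --0--> {q0, q1, q3, q5}  [seen]
{q0, q1, q2, q3} --1--> {q0, q1, q2, q3, q4}  [seen]
{q0, q1, q2, q3} --2--> {q0, q1, q2, q3}  [seen]
{q0, q1, q2, q3, q5} --0--> {q0, q1, q3, q5}  [seen]
{q0, q1, q2, q3, q5} --1--> {q0, q1, q2, q3, q4}  [seen]
{q0, q1, q2, q3, q5} --2--> {q0, q1, q2, q3, q5}  [seen]
{q0, q1, q3, q5} --0--> {q0, q1, q3, q5}  [seen]
{q0, q1, q3, q5} --1--> {q0, q1, q2, q3, q4}  [seen]
{q0, q1, q3, q5} --2--> {q0, q1, q2, q5}  [new]
{q0, q1, q2} --0--> {q0, q5}  [seen]
{q0, q1, q2} --1--> {q0, q1, q2, q3, q4}  [seen]
{q0, q1, q2} --2--> {q0, q1, q2, q3}  [seen]
{q0, q1, q2, q5} --0--> {q0, q1, q5}  [seen]
{q0, q1, q2, q5} --1--> {q0, q1, q2, q3, q4}  [seen]
{q0, q1, q2, q5} --2--> {q0, q1, q2, q3, q5}  [seen]
Reachable DFA states: {q0}, {q0, q5}, {q1, q2, q3, q4}, {q0, q2}, {q0, q1, q5}, {q0, q1, q2, q3, q4}, {q0, q2, q5}, {q0, q1, q2, q3, q4, q5}, {q0, q2, q3, q4}, {q0, q1, q3}, {q0, q1, q2, q3}, {q0, q1, q2, q3, q5}, {q0, q1, q3, q5}, {q0, q1, q2}, {q0, q1, q2, q5}.
{q0, q1, q2} is among them.

yes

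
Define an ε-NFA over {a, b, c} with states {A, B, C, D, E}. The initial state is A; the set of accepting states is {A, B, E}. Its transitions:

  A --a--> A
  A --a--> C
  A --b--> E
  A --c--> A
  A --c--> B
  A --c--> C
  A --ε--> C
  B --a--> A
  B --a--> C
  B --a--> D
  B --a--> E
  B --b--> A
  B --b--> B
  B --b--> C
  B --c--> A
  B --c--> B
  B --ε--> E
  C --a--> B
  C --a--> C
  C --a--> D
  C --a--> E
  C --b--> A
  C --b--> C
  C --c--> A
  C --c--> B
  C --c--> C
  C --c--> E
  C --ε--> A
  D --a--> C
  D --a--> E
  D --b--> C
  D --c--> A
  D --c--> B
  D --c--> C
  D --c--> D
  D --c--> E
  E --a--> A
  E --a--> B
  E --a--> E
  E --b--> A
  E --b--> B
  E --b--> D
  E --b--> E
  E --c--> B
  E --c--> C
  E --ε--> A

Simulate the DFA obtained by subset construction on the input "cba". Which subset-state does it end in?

{A, B, C, D, E}

Start: {A, C}.
δ(A,c) = {A, B, C}; δ(C,c) = {A, B, C, E}.
Union: {A, B, C, E}.
After c: {A, B, C, E}.
δ(A,b) = {E}; δ(B,b) = {A, B, C}; δ(C,b) = {A, C}; δ(E,b) = {A, B, D, E}.
Union: {A, B, C, D, E}.
After b: {A, B, C, D, E}.
δ(A,a) = {A, C}; δ(B,a) = {A, C, D, E}; δ(C,a) = {B, C, D, E}; δ(D,a) = {C, E}; δ(E,a) = {A, B, E}.
Union: {A, B, C, D, E}.
After a: {A, B, C, D, E}.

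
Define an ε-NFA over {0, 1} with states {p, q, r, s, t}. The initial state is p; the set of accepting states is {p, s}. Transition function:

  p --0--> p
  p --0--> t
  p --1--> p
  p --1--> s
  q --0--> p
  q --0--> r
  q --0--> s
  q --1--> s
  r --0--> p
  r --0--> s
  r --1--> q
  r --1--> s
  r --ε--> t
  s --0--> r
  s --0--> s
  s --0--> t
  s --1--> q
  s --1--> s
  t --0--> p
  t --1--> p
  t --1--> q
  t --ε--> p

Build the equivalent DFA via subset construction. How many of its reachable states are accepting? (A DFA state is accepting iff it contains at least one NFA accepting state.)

Start state of the DFA: {p} (ε-closure of the NFA start).
{p} --0--> {p, t}  [new]
{p} --1--> {p, s}  [new]
{p, t} --0--> {p, t}  [seen]
{p, t} --1--> {p, q, s}  [new]
{p, s} --0--> {p, r, s, t}  [new]
{p, s} --1--> {p, q, s}  [seen]
{p, q, s} --0--> {p, r, s, t}  [seen]
{p, q, s} --1--> {p, q, s}  [seen]
{p, r, s, t} --0--> {p, r, s, t}  [seen]
{p, r, s, t} --1--> {p, q, s}  [seen]
Reachable DFA states: {p}, {p, t}, {p, s}, {p, q, s}, {p, r, s, t}.
Accepting DFA states (contain an NFA accepting state): {p}, {p, t}, {p, s}, {p, q, s}, {p, r, s, t}.

5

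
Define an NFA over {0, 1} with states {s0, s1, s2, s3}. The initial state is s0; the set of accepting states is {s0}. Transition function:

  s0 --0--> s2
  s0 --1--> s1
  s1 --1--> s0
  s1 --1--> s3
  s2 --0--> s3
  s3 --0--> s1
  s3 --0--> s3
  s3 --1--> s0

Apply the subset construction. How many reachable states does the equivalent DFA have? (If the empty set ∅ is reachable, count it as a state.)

10

Start state of the DFA: {s0}.
{s0} --0--> {s2}  [new]
{s0} --1--> {s1}  [new]
{s2} --0--> {s3}  [new]
{s2} --1--> ∅  [new]
{s1} --0--> ∅  [seen]
{s1} --1--> {s0, s3}  [new]
{s3} --0--> {s1, s3}  [new]
{s3} --1--> {s0}  [seen]
∅ --0--> ∅  [seen]
∅ --1--> ∅  [seen]
{s0, s3} --0--> {s1, s2, s3}  [new]
{s0, s3} --1--> {s0, s1}  [new]
{s1, s3} --0--> {s1, s3}  [seen]
{s1, s3} --1--> {s0, s3}  [seen]
{s1, s2, s3} --0--> {s1, s3}  [seen]
{s1, s2, s3} --1--> {s0, s3}  [seen]
{s0, s1} --0--> {s2}  [seen]
{s0, s1} --1--> {s0, s1, s3}  [new]
{s0, s1, s3} --0--> {s1, s2, s3}  [seen]
{s0, s1, s3} --1--> {s0, s1, s3}  [seen]
Reachable DFA states: {s0}, {s2}, {s1}, {s3}, ∅, {s0, s3}, {s1, s3}, {s1, s2, s3}, {s0, s1}, {s0, s1, s3}.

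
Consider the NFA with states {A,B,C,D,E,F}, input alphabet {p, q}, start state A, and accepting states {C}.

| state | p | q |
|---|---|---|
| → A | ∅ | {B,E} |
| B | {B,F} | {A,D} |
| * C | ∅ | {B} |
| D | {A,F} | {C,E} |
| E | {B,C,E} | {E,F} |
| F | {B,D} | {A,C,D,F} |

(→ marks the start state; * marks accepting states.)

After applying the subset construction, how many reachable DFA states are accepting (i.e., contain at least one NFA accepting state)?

3

Start state of the DFA: {A}.
{A} --p--> ∅  [new]
{A} --q--> {B,E}  [new]
∅ --p--> ∅  [seen]
∅ --q--> ∅  [seen]
{B,E} --p--> {B,C,E,F}  [new]
{B,E} --q--> {A,D,E,F}  [new]
{B,C,E,F} --p--> {B,C,D,E,F}  [new]
{B,C,E,F} --q--> {A,B,C,D,E,F}  [new]
{A,D,E,F} --p--> {A,B,C,D,E,F}  [seen]
{A,D,E,F} --q--> {A,B,C,D,E,F}  [seen]
{B,C,D,E,F} --p--> {A,B,C,D,E,F}  [seen]
{B,C,D,E,F} --q--> {A,B,C,D,E,F}  [seen]
{A,B,C,D,E,F} --p--> {A,B,C,D,E,F}  [seen]
{A,B,C,D,E,F} --q--> {A,B,C,D,E,F}  [seen]
Reachable DFA states: {A}, ∅, {B,E}, {B,C,E,F}, {A,D,E,F}, {B,C,D,E,F}, {A,B,C,D,E,F}.
Accepting DFA states (contain an NFA accepting state): {B,C,E,F}, {B,C,D,E,F}, {A,B,C,D,E,F}.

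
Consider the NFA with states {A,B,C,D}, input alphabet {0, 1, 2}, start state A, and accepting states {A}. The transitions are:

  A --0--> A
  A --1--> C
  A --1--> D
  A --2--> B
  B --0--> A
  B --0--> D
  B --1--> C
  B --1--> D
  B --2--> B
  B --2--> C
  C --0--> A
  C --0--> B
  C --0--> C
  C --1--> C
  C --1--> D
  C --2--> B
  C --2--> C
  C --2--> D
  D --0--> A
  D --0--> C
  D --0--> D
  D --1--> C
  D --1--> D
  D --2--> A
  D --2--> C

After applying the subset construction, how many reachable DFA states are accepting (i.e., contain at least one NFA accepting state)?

Start state of the DFA: {A}.
{A} --0--> {A}  [seen]
{A} --1--> {C,D}  [new]
{A} --2--> {B}  [new]
{C,D} --0--> {A,B,C,D}  [new]
{C,D} --1--> {C,D}  [seen]
{C,D} --2--> {A,B,C,D}  [seen]
{B} --0--> {A,D}  [new]
{B} --1--> {C,D}  [seen]
{B} --2--> {B,C}  [new]
{A,B,C,D} --0--> {A,B,C,D}  [seen]
{A,B,C,D} --1--> {C,D}  [seen]
{A,B,C,D} --2--> {A,B,C,D}  [seen]
{A,D} --0--> {A,C,D}  [new]
{A,D} --1--> {C,D}  [seen]
{A,D} --2--> {A,B,C}  [new]
{B,C} --0--> {A,B,C,D}  [seen]
{B,C} --1--> {C,D}  [seen]
{B,C} --2--> {B,C,D}  [new]
{A,C,D} --0--> {A,B,C,D}  [seen]
{A,C,D} --1--> {C,D}  [seen]
{A,C,D} --2--> {A,B,C,D}  [seen]
{A,B,C} --0--> {A,B,C,D}  [seen]
{A,B,C} --1--> {C,D}  [seen]
{A,B,C} --2--> {B,C,D}  [seen]
{B,C,D} --0--> {A,B,C,D}  [seen]
{B,C,D} --1--> {C,D}  [seen]
{B,C,D} --2--> {A,B,C,D}  [seen]
Reachable DFA states: {A}, {C,D}, {B}, {A,B,C,D}, {A,D}, {B,C}, {A,C,D}, {A,B,C}, {B,C,D}.
Accepting DFA states (contain an NFA accepting state): {A}, {A,B,C,D}, {A,D}, {A,C,D}, {A,B,C}.

5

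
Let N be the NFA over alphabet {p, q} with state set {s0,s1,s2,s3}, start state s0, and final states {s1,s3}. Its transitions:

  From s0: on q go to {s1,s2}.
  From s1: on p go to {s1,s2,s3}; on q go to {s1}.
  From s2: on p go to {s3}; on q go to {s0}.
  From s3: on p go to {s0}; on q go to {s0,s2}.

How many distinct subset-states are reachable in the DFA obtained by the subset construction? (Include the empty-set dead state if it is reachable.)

Start state of the DFA: {s0}.
{s0} --p--> ∅  [new]
{s0} --q--> {s1,s2}  [new]
∅ --p--> ∅  [seen]
∅ --q--> ∅  [seen]
{s1,s2} --p--> {s1,s2,s3}  [new]
{s1,s2} --q--> {s0,s1}  [new]
{s1,s2,s3} --p--> {s0,s1,s2,s3}  [new]
{s1,s2,s3} --q--> {s0,s1,s2}  [new]
{s0,s1} --p--> {s1,s2,s3}  [seen]
{s0,s1} --q--> {s1,s2}  [seen]
{s0,s1,s2,s3} --p--> {s0,s1,s2,s3}  [seen]
{s0,s1,s2,s3} --q--> {s0,s1,s2}  [seen]
{s0,s1,s2} --p--> {s1,s2,s3}  [seen]
{s0,s1,s2} --q--> {s0,s1,s2}  [seen]
Reachable DFA states: {s0}, ∅, {s1,s2}, {s1,s2,s3}, {s0,s1}, {s0,s1,s2,s3}, {s0,s1,s2}.

7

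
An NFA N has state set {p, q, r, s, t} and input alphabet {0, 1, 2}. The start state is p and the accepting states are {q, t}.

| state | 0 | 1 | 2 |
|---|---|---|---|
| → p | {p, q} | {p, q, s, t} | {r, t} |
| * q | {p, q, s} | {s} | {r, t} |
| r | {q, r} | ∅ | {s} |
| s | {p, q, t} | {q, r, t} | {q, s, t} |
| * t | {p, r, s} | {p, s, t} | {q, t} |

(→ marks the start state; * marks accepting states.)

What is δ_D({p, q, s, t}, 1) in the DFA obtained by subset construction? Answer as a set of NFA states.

{p, q, r, s, t}

δ(p,1) = {p, q, s, t}; δ(q,1) = {s}; δ(s,1) = {q, r, t}; δ(t,1) = {p, s, t}.
Union: {p, q, r, s, t}.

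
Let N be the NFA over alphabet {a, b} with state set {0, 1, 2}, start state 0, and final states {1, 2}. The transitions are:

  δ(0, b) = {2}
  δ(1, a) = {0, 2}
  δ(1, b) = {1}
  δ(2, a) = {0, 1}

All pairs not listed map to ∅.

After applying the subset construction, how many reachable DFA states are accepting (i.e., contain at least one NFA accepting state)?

6

Start state of the DFA: {0}.
{0} --a--> ∅  [new]
{0} --b--> {2}  [new]
∅ --a--> ∅  [seen]
∅ --b--> ∅  [seen]
{2} --a--> {0, 1}  [new]
{2} --b--> ∅  [seen]
{0, 1} --a--> {0, 2}  [new]
{0, 1} --b--> {1, 2}  [new]
{0, 2} --a--> {0, 1}  [seen]
{0, 2} --b--> {2}  [seen]
{1, 2} --a--> {0, 1, 2}  [new]
{1, 2} --b--> {1}  [new]
{0, 1, 2} --a--> {0, 1, 2}  [seen]
{0, 1, 2} --b--> {1, 2}  [seen]
{1} --a--> {0, 2}  [seen]
{1} --b--> {1}  [seen]
Reachable DFA states: {0}, ∅, {2}, {0, 1}, {0, 2}, {1, 2}, {0, 1, 2}, {1}.
Accepting DFA states (contain an NFA accepting state): {2}, {0, 1}, {0, 2}, {1, 2}, {0, 1, 2}, {1}.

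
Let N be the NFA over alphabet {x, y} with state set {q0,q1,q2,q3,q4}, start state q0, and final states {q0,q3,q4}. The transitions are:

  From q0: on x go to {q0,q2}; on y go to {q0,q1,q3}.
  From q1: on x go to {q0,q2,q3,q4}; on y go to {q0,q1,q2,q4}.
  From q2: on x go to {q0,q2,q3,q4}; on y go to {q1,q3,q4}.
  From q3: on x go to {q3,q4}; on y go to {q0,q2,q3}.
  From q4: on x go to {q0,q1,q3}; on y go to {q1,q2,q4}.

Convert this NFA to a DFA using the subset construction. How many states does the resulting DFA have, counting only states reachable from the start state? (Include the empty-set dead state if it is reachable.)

6

Start state of the DFA: {q0}.
{q0} --x--> {q0,q2}  [new]
{q0} --y--> {q0,q1,q3}  [new]
{q0,q2} --x--> {q0,q2,q3,q4}  [new]
{q0,q2} --y--> {q0,q1,q3,q4}  [new]
{q0,q1,q3} --x--> {q0,q2,q3,q4}  [seen]
{q0,q1,q3} --y--> {q0,q1,q2,q3,q4}  [new]
{q0,q2,q3,q4} --x--> {q0,q1,q2,q3,q4}  [seen]
{q0,q2,q3,q4} --y--> {q0,q1,q2,q3,q4}  [seen]
{q0,q1,q3,q4} --x--> {q0,q1,q2,q3,q4}  [seen]
{q0,q1,q3,q4} --y--> {q0,q1,q2,q3,q4}  [seen]
{q0,q1,q2,q3,q4} --x--> {q0,q1,q2,q3,q4}  [seen]
{q0,q1,q2,q3,q4} --y--> {q0,q1,q2,q3,q4}  [seen]
Reachable DFA states: {q0}, {q0,q2}, {q0,q1,q3}, {q0,q2,q3,q4}, {q0,q1,q3,q4}, {q0,q1,q2,q3,q4}.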